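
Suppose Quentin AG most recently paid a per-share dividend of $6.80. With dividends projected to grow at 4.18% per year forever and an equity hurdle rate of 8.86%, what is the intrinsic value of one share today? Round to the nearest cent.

Gordon growth model: P₀ = D₁/(r − g). D₁ = 6.80 × (1 + 0.0418) = 7.0842.
P₀ = 7.0842 / (0.0886 − 0.0418) = 7.0842 / 0.0468 = 151.3726

$151.37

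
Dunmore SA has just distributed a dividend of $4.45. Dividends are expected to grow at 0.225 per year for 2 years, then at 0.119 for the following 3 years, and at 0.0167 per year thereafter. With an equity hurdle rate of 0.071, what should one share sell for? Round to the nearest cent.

Three-stage DDM. Project D₁…D_5; terminal Gordon value at t=5 with g = 0.0167; discount at r = 0.071.
D_1 = 5.4513
D_2 = 6.6778
D_3 = 7.4724
D_4 = 8.3617
D_5 = 9.3567
TV_5 = 9.5130/(0.071−0.0167) = 175.1925
P₀ = Σ Dₜ/(1+r)ᵗ + TV_5/(1+r)^5 = 154.3174

$154.32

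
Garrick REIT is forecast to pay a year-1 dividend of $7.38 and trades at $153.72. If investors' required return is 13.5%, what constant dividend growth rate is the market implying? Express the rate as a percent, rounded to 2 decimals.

8.70%

From P₀ = D₁/(r − g), the implied growth is g = r − D₁/P₀.
g = 0.135 − 7.38/153.72 = 0.135 − 0.04801 = 0.08699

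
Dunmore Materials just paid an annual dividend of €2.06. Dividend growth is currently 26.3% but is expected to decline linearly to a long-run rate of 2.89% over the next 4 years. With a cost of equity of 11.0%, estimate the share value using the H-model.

€38.03

H-model: P₀ = D₀[(1+g_L) + H(g_S−g_L)]/(r−g_L), with H = 4/2 = 2.
P₀ = 2.06 × [(1+0.0289) + 2×(0.263−0.0289)] / (0.11−0.0289)
   = 2.06 × 1.4971 / 0.0811 = 38.0274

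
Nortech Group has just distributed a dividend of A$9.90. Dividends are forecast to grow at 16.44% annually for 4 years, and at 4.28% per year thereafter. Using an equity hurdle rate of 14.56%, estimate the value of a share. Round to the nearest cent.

Two-stage DDM. Project D₁…D_4 at 0.1644, terminal growth 0.0428, discount at r = 0.1456.
D_1 = 11.5276
D_2 = 13.4227
D_3 = 15.6294
D_4 = 18.1989
Terminal value at t=4: TV = D_5/(r−g) = 18.9778/(0.1456−0.0428) = 184.6086
P₀ = 11.5276/(1+0.1456)^1 + 13.4227/(1+0.1456)^2 + 15.6294/(1+0.1456)^3 + 18.1989/(1+0.1456)^4 + 184.6086/(1+0.1456)^4 = 148.4330

A$148.43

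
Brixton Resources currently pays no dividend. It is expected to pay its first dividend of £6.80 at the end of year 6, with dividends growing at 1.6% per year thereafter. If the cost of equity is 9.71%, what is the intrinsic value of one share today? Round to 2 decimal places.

£52.75

Deferred-dividend DDM. At t=5 the remaining stream is a growing perpetuity with first payment D_6 = 6.80.
V_5 = D_6/(r−g) = 6.80/(0.0971−0.016) = 83.8471
P₀ = V_5/(1+r)^5 = 83.8471/(1+0.0971)^5 = 52.7542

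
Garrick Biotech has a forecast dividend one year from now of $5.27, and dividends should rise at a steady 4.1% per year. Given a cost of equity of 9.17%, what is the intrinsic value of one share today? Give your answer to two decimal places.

Gordon growth model: P₀ = D₁/(r − g), with D₁ = 5.27 given directly.
P₀ = 5.2700 / (0.0917 − 0.041) = 5.2700 / 0.0507 = 103.9448

$103.94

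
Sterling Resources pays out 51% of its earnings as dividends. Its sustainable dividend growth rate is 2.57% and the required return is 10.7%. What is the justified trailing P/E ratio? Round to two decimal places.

Justified trailing P/E = b(1+g)/(r−g) = 0.51×(1+0.0257)/(0.107−0.0257) = 6.4343

6.43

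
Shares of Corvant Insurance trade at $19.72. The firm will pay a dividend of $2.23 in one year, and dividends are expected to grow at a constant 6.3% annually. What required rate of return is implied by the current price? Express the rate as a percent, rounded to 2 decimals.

17.61%

Rearranging the constant-growth DDM: r = D₁/P₀ + g.
r = 2.2300 / 19.72 + 0.063 = 0.11308 + 0.063 = 0.17608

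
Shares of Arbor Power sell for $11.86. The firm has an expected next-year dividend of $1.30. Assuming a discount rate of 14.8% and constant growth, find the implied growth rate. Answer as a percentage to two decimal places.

From P₀ = D₁/(r − g), the implied growth is g = r − D₁/P₀.
g = 0.148 − 1.30/11.86 = 0.148 − 0.10961 = 0.03839

3.84%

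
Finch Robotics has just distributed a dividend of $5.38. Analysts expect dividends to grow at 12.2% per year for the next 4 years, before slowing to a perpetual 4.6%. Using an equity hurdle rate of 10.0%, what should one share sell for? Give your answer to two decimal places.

Two-stage DDM. Project D₁…D_4 at 0.122, terminal growth 0.046, discount at r = 0.1.
D_1 = 6.0364
D_2 = 6.7728
D_3 = 7.5991
D_4 = 8.5262
Terminal value at t=4: TV = D_5/(r−g) = 8.9184/(0.1−0.046) = 165.1550
P₀ = 6.0364/(1+0.1)^1 + 6.7728/(1+0.1)^2 + 7.5991/(1+0.1)^3 + 8.5262/(1+0.1)^4 + 165.1550/(1+0.1)^4 = 135.4208

$135.42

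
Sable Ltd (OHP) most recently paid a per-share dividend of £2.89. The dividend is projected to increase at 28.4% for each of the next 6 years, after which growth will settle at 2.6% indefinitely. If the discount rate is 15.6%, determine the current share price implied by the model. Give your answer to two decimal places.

Two-stage DDM. Project D₁…D_6 at 0.284, terminal growth 0.026, discount at r = 0.156.
D_1 = 3.7108
D_2 = 4.7646
D_3 = 6.1178
D_4 = 7.8552
D_5 = 10.0861
D_6 = 12.9505
Terminal value at t=6: TV = D_7/(r−g) = 13.2873/(0.156−0.026) = 102.2097
P₀ = 3.7108/(1+0.156)^1 + 4.7646/(1+0.156)^2 + 6.1178/(1+0.156)^3 + 7.8552/(1+0.156)^4 + 10.0861/(1+0.156)^5 + 12.9505/(1+0.156)^6 + 102.2097/(1+0.156)^6 = 68.2766

£68.28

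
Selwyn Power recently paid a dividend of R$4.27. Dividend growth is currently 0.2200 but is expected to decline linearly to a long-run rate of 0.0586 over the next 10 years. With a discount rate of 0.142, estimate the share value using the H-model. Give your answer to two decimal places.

H-model: P₀ = D₀[(1+g_L) + H(g_S−g_L)]/(r−g_L), with H = 10/2 = 5.
P₀ = 4.27 × [(1+0.0586) + 5×(0.22−0.0586)] / (0.142−0.0586)
   = 4.27 × 1.8656 / 0.0834 = 95.5169

R$95.52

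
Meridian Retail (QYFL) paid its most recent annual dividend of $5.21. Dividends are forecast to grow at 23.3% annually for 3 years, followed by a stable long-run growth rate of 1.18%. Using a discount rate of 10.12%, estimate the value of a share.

Two-stage DDM. Project D₁…D_3 at 0.233, terminal growth 0.0118, discount at r = 0.1012.
D_1 = 6.4239
D_2 = 7.9207
D_3 = 9.7662
Terminal value at t=3: TV = D_4/(r−g) = 9.8815/(0.1012−0.0118) = 110.5310
P₀ = 6.4239/(1+0.1012)^1 + 7.9207/(1+0.1012)^2 + 9.7662/(1+0.1012)^3 + 110.5310/(1+0.1012)^3 = 102.4513

$102.45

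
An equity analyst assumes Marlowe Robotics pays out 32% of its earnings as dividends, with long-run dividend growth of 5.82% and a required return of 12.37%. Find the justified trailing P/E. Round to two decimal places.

Justified trailing P/E = b(1+g)/(r−g) = 0.32×(1+0.0582)/(0.1237−0.0582) = 5.1698

5.17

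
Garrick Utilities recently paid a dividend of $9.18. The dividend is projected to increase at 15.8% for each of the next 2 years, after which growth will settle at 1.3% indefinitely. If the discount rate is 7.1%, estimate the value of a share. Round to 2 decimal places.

$208.10

Two-stage DDM. Project D₁…D_2 at 0.158, terminal growth 0.013, discount at r = 0.071.
D_1 = 10.6304
D_2 = 12.3100
Terminal value at t=2: TV = D_3/(r−g) = 12.4701/(0.071−0.013) = 215.0014
P₀ = 10.6304/(1+0.071)^1 + 12.3100/(1+0.071)^2 + 215.0014/(1+0.071)^2 = 208.0977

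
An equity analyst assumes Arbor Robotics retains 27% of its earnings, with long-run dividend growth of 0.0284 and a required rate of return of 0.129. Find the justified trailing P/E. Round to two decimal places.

Payout ratio b = 1 − 0.27 = 0.73.
Justified trailing P/E = b(1+g)/(r−g) = 0.73×(1+0.0284)/(0.129−0.0284) = 7.4625

7.46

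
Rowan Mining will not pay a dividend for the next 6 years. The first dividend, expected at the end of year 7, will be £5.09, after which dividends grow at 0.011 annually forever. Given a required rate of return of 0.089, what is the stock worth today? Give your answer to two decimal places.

Deferred-dividend DDM. At t=6 the remaining stream is a growing perpetuity with first payment D_7 = 5.09.
V_6 = D_7/(r−g) = 5.09/(0.089−0.011) = 65.2564
P₀ = V_6/(1+r)^6 = 65.2564/(1+0.089)^6 = 39.1251

£39.13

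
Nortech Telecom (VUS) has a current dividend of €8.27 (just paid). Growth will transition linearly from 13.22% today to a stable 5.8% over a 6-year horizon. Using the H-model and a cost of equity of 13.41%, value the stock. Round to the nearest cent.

H-model: P₀ = D₀[(1+g_L) + H(g_S−g_L)]/(r−g_L), with H = 6/2 = 3.
P₀ = 8.27 × [(1+0.058) + 3×(0.1322−0.058)] / (0.1341−0.058)
   = 8.27 × 1.2806 / 0.0761 = 139.1664

€139.17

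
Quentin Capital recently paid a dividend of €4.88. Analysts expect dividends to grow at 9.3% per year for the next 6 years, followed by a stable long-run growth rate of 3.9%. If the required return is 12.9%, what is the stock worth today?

Two-stage DDM. Project D₁…D_6 at 0.093, terminal growth 0.039, discount at r = 0.129.
D_1 = 5.3338
D_2 = 5.8299
D_3 = 6.3721
D_4 = 6.9647
D_5 = 7.6124
D_6 = 8.3203
Terminal value at t=6: TV = D_7/(r−g) = 8.6448/(0.129−0.039) = 96.0536
P₀ = 5.3338/(1+0.129)^1 + 5.8299/(1+0.129)^2 + 6.3721/(1+0.129)^3 + 6.9647/(1+0.129)^4 + 7.6124/(1+0.129)^5 + 8.3203/(1+0.129)^6 + 96.0536/(1+0.129)^6 = 72.5626

€72.56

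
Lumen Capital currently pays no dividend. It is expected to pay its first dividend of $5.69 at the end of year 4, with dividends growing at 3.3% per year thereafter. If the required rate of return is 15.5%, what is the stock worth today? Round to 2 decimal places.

Deferred-dividend DDM. At t=3 the remaining stream is a growing perpetuity with first payment D_4 = 5.69.
V_3 = D_4/(r−g) = 5.69/(0.155−0.033) = 46.6393
P₀ = V_3/(1+r)^3 = 46.6393/(1+0.155)^3 = 30.2696

$30.27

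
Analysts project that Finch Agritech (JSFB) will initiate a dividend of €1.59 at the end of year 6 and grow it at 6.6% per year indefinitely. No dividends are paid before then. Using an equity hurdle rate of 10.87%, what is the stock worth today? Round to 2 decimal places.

€22.23

Deferred-dividend DDM. At t=5 the remaining stream is a growing perpetuity with first payment D_6 = 1.59.
V_5 = D_6/(r−g) = 1.59/(0.1087−0.066) = 37.2365
P₀ = V_5/(1+r)^5 = 37.2365/(1+0.1087)^5 = 22.2279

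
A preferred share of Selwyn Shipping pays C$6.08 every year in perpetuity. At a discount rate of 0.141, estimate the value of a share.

Zero-growth DDM (perpetuity): P₀ = D/r = 6.08 / 0.141 = 43.1206

C$43.12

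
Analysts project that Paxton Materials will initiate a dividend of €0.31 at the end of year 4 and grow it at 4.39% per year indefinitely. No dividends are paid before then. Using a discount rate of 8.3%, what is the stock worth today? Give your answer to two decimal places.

€6.24

Deferred-dividend DDM. At t=3 the remaining stream is a growing perpetuity with first payment D_4 = 0.31.
V_3 = D_4/(r−g) = 0.31/(0.083−0.0439) = 7.9284
P₀ = V_3/(1+r)^3 = 7.9284/(1+0.083)^3 = 6.2417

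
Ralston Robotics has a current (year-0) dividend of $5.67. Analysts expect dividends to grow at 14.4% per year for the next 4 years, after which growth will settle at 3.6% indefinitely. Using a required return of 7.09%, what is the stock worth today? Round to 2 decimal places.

Two-stage DDM. Project D₁…D_4 at 0.144, terminal growth 0.036, discount at r = 0.0709.
D_1 = 6.4865
D_2 = 7.4205
D_3 = 8.4891
D_4 = 9.7115
Terminal value at t=4: TV = D_5/(r−g) = 10.0611/(0.0709−0.036) = 288.2846
P₀ = 6.4865/(1+0.0709)^1 + 7.4205/(1+0.0709)^2 + 8.4891/(1+0.0709)^3 + 9.7115/(1+0.0709)^4 + 288.2846/(1+0.0709)^4 = 246.0163

$246.02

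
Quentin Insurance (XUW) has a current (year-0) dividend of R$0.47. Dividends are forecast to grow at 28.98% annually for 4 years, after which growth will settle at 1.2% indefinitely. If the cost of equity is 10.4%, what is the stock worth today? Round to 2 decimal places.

Two-stage DDM. Project D₁…D_4 at 0.2898, terminal growth 0.012, discount at r = 0.104.
D_1 = 0.6062
D_2 = 0.7819
D_3 = 1.0085
D_4 = 1.3007
Terminal value at t=4: TV = D_5/(r−g) = 1.3163/(0.104−0.012) = 14.3080
P₀ = 0.6062/(1+0.104)^1 + 0.7819/(1+0.104)^2 + 1.0085/(1+0.104)^3 + 1.3007/(1+0.104)^4 + 14.3080/(1+0.104)^4 = 12.4474

R$12.45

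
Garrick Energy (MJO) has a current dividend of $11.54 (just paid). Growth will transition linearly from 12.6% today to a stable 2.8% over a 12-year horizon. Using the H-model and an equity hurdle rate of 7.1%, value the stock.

H-model: P₀ = D₀[(1+g_L) + H(g_S−g_L)]/(r−g_L), with H = 12/2 = 6.
P₀ = 11.54 × [(1+0.028) + 6×(0.126−0.028)] / (0.071−0.028)
   = 11.54 × 1.6160 / 0.043 = 433.6893

$433.69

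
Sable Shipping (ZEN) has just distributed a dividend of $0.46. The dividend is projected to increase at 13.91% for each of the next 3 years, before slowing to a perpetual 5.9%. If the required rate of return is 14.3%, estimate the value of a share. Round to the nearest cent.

Two-stage DDM. Project D₁…D_3 at 0.1391, terminal growth 0.059, discount at r = 0.143.
D_1 = 0.5240
D_2 = 0.5969
D_3 = 0.6799
Terminal value at t=3: TV = D_4/(r−g) = 0.7200/(0.143−0.059) = 8.5716
P₀ = 0.5240/(1+0.143)^1 + 0.5969/(1+0.143)^2 + 0.6799/(1+0.143)^3 + 8.5716/(1+0.143)^3 = 7.1107

$7.11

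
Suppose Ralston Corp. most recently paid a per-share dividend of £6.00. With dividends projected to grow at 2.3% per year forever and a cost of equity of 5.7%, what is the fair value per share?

Gordon growth model: P₀ = D₁/(r − g). D₁ = 6.00 × (1 + 0.023) = 6.1380.
P₀ = 6.1380 / (0.057 − 0.023) = 6.1380 / 0.034 = 180.5294

£180.53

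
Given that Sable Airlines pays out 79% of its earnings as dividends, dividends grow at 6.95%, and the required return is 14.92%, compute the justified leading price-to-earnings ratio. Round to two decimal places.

Justified leading P/E = b/(r−g) = 0.79/(0.1492−0.0695) = 9.9122

9.91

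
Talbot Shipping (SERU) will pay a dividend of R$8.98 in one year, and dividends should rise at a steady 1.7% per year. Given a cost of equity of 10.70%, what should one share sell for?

Gordon growth model: P₀ = D₁/(r − g), with D₁ = 8.98 given directly.
P₀ = 8.9800 / (0.107 − 0.017) = 8.9800 / 0.09 = 99.7778

R$99.78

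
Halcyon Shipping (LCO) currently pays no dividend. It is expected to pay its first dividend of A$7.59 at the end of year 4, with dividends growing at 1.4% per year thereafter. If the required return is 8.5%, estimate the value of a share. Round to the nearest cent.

A$83.69

Deferred-dividend DDM. At t=3 the remaining stream is a growing perpetuity with first payment D_4 = 7.59.
V_3 = D_4/(r−g) = 7.59/(0.085−0.014) = 106.9014
P₀ = V_3/(1+r)^3 = 106.9014/(1+0.085)^3 = 83.6940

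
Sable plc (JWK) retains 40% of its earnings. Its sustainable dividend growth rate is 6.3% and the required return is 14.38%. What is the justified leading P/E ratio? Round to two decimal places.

7.43

Payout ratio b = 1 − 0.40 = 0.60.
Justified leading P/E = b/(r−g) = 0.60/(0.1438−0.063) = 7.4257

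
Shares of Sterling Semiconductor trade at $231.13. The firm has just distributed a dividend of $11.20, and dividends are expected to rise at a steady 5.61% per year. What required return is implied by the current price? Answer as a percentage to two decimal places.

Rearranging the constant-growth DDM: r = D₁/P₀ + g.
D₁ = 11.20 × (1 + 0.0561) = 11.8283.
r = 11.8283 / 231.13 + 0.0561 = 0.05118 + 0.0561 = 0.10728

10.73%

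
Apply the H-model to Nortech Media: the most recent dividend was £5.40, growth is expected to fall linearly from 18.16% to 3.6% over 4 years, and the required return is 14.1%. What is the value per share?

£68.26

H-model: P₀ = D₀[(1+g_L) + H(g_S−g_L)]/(r−g_L), with H = 4/2 = 2.
P₀ = 5.40 × [(1+0.036) + 2×(0.1816−0.036)] / (0.141−0.036)
   = 5.40 × 1.3272 / 0.105 = 68.2560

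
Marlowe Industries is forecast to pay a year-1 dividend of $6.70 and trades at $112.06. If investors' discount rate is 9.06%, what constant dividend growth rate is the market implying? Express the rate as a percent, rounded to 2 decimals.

From P₀ = D₁/(r − g), the implied growth is g = r − D₁/P₀.
g = 0.0906 − 6.70/112.06 = 0.0906 − 0.05979 = 0.03081

3.08%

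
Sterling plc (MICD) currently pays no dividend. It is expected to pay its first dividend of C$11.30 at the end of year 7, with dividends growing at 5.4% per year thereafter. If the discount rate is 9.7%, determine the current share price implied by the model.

C$150.79

Deferred-dividend DDM. At t=6 the remaining stream is a growing perpetuity with first payment D_7 = 11.30.
V_6 = D_7/(r−g) = 11.30/(0.097−0.054) = 262.7907
P₀ = V_6/(1+r)^6 = 262.7907/(1+0.097)^6 = 150.7892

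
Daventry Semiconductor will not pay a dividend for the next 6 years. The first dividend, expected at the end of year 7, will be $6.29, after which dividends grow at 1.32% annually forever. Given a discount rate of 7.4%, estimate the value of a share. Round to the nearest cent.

$67.41

Deferred-dividend DDM. At t=6 the remaining stream is a growing perpetuity with first payment D_7 = 6.29.
V_6 = D_7/(r−g) = 6.29/(0.074−0.0132) = 103.4539
P₀ = V_6/(1+r)^6 = 103.4539/(1+0.074)^6 = 67.4095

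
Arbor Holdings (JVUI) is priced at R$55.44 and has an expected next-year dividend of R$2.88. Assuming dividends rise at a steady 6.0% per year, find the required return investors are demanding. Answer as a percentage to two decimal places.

11.19%

Rearranging the constant-growth DDM: r = D₁/P₀ + g.
r = 2.8800 / 55.44 + 0.06 = 0.05195 + 0.06 = 0.11195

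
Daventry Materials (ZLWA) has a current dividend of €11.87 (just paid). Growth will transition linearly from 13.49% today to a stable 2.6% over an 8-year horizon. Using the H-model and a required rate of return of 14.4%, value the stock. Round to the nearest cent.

€147.03

H-model: P₀ = D₀[(1+g_L) + H(g_S−g_L)]/(r−g_L), with H = 8/2 = 4.
P₀ = 11.87 × [(1+0.026) + 4×(0.1349−0.026)] / (0.144−0.026)
   = 11.87 × 1.4616 / 0.118 = 147.0271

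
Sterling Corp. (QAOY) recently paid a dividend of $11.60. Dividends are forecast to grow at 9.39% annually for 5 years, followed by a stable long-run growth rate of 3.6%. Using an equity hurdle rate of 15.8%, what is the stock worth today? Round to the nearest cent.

$123.15

Two-stage DDM. Project D₁…D_5 at 0.0939, terminal growth 0.036, discount at r = 0.158.
D_1 = 12.6892
D_2 = 13.8808
D_3 = 15.1842
D_4 = 16.6100
D_5 = 18.1696
Terminal value at t=5: TV = D_6/(r−g) = 18.8237/(0.158−0.036) = 154.2929
P₀ = 12.6892/(1+0.158)^1 + 13.8808/(1+0.158)^2 + 15.1842/(1+0.158)^3 + 16.6100/(1+0.158)^4 + 18.1696/(1+0.158)^5 + 154.2929/(1+0.158)^5 = 123.1478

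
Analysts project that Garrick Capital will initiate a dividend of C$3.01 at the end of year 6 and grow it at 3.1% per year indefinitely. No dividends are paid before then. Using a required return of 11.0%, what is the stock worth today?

Deferred-dividend DDM. At t=5 the remaining stream is a growing perpetuity with first payment D_6 = 3.01.
V_5 = D_6/(r−g) = 3.01/(0.11−0.031) = 38.1013
P₀ = V_5/(1+r)^5 = 38.1013/(1+0.11)^5 = 22.6112

C$22.61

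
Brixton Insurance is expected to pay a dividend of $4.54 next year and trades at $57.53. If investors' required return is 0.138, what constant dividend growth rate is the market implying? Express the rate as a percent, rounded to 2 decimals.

From P₀ = D₁/(r − g), the implied growth is g = r − D₁/P₀.
g = 0.138 − 4.54/57.53 = 0.138 − 0.07892 = 0.05908

5.91%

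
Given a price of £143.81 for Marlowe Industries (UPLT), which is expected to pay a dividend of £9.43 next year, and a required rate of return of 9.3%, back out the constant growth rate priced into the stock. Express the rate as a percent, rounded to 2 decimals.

From P₀ = D₁/(r − g), the implied growth is g = r − D₁/P₀.
g = 0.093 − 9.43/143.81 = 0.093 − 0.06557 = 0.02743

2.74%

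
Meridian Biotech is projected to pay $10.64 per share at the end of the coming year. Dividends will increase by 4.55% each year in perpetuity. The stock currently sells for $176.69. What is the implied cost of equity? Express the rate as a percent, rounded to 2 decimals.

Rearranging the constant-growth DDM: r = D₁/P₀ + g.
r = 10.6400 / 176.69 + 0.0455 = 0.06022 + 0.0455 = 0.10572

10.57%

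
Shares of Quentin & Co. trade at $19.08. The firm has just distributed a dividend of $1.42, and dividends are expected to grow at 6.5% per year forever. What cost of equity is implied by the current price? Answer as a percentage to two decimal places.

Rearranging the constant-growth DDM: r = D₁/P₀ + g.
D₁ = 1.42 × (1 + 0.065) = 1.5123.
r = 1.5123 / 19.08 + 0.065 = 0.07926 + 0.065 = 0.14426

14.43%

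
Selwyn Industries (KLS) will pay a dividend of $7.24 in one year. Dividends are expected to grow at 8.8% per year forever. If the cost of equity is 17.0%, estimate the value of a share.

$88.29

Gordon growth model: P₀ = D₁/(r − g), with D₁ = 7.24 given directly.
P₀ = 7.2400 / (0.17 − 0.088) = 7.2400 / 0.082 = 88.2927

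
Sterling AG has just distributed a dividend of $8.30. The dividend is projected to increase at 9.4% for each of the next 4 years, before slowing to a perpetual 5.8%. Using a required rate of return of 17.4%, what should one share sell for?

Two-stage DDM. Project D₁…D_4 at 0.094, terminal growth 0.058, discount at r = 0.174.
D_1 = 9.0802
D_2 = 9.9337
D_3 = 10.8675
D_4 = 11.8891
Terminal value at t=4: TV = D_5/(r−g) = 12.5786/(0.174−0.058) = 108.4364
P₀ = 9.0802/(1+0.174)^1 + 9.9337/(1+0.174)^2 + 10.8675/(1+0.174)^3 + 11.8891/(1+0.174)^4 + 108.4364/(1+0.174)^4 = 84.9990

$85.00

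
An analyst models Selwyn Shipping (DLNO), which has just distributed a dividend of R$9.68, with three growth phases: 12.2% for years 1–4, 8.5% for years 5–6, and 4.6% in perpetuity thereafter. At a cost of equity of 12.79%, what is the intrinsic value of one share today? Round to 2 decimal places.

R$168.14

Three-stage DDM. Project D₁…D_6; terminal Gordon value at t=6 with g = 0.046; discount at r = 0.1279.
D_1 = 10.8610
D_2 = 12.1860
D_3 = 13.6727
D_4 = 15.3408
D_5 = 16.6447
D_6 = 18.0595
TV_6 = 18.8903/(0.1279−0.046) = 230.6503
P₀ = Σ Dₜ/(1+r)ᵗ + TV_6/(1+r)^6 = 168.1355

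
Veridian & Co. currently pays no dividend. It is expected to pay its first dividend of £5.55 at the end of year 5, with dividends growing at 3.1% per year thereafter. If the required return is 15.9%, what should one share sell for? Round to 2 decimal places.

£24.03

Deferred-dividend DDM. At t=4 the remaining stream is a growing perpetuity with first payment D_5 = 5.55.
V_4 = D_5/(r−g) = 5.55/(0.159−0.031) = 43.3594
P₀ = V_4/(1+r)^4 = 43.3594/(1+0.159)^4 = 24.0298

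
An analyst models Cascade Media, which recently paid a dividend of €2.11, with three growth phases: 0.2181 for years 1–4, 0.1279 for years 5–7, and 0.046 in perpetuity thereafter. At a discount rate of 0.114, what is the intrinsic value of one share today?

Three-stage DDM. Project D₁…D_7; terminal Gordon value at t=7 with g = 0.046; discount at r = 0.114.
D_1 = 2.5702
D_2 = 3.1307
D_3 = 3.8136
D_4 = 4.6453
D_5 = 5.2394
D_6 = 5.9096
D_7 = 6.6654
TV_7 = 6.9720/(0.114−0.046) = 102.5295
P₀ = Σ Dₜ/(1+r)ᵗ + TV_7/(1+r)^7 = 68.0376

€68.04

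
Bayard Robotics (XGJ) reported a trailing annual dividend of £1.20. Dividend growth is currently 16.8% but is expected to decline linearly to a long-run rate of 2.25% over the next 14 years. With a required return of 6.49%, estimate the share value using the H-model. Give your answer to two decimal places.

H-model: P₀ = D₀[(1+g_L) + H(g_S−g_L)]/(r−g_L), with H = 14/2 = 7.
P₀ = 1.20 × [(1+0.0225) + 7×(0.168−0.0225)] / (0.0649−0.0225)
   = 1.20 × 2.0410 / 0.0424 = 57.7642

£57.76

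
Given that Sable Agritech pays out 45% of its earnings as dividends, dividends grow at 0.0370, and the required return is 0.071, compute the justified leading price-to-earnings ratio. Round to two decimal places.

13.24

Justified leading P/E = b/(r−g) = 0.45/(0.071−0.037) = 13.2353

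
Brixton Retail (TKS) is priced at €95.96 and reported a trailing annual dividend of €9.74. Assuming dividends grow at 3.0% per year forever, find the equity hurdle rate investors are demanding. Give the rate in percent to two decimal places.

Rearranging the constant-growth DDM: r = D₁/P₀ + g.
D₁ = 9.74 × (1 + 0.03) = 10.0322.
r = 10.0322 / 95.96 + 0.03 = 0.10455 + 0.03 = 0.13455

13.45%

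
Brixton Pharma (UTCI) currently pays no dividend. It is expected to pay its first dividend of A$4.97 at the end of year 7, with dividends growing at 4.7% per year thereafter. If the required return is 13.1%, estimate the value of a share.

A$28.27

Deferred-dividend DDM. At t=6 the remaining stream is a growing perpetuity with first payment D_7 = 4.97.
V_6 = D_7/(r−g) = 4.97/(0.131−0.047) = 59.1667
P₀ = V_6/(1+r)^6 = 59.1667/(1+0.131)^6 = 28.2684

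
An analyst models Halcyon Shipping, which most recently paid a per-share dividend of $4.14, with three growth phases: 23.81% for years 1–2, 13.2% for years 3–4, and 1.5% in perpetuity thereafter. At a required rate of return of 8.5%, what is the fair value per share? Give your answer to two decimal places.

Three-stage DDM. Project D₁…D_4; terminal Gordon value at t=4 with g = 0.015; discount at r = 0.085.
D_1 = 5.1257
D_2 = 6.3462
D_3 = 7.1839
D_4 = 8.1321
TV_4 = 8.2541/(0.085−0.015) = 117.9160
P₀ = Σ Dₜ/(1+r)ᵗ + TV_4/(1+r)^4 = 106.6923

$106.69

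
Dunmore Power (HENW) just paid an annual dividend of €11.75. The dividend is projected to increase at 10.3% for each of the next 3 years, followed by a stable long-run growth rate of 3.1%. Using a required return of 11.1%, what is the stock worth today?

€182.93

Two-stage DDM. Project D₁…D_3 at 0.103, terminal growth 0.031, discount at r = 0.111.
D_1 = 12.9603
D_2 = 14.2952
D_3 = 15.7676
Terminal value at t=3: TV = D_4/(r−g) = 16.2564/(0.111−0.031) = 203.2044
P₀ = 12.9603/(1+0.111)^1 + 14.2952/(1+0.111)^2 + 15.7676/(1+0.111)^3 + 203.2044/(1+0.111)^3 = 182.9252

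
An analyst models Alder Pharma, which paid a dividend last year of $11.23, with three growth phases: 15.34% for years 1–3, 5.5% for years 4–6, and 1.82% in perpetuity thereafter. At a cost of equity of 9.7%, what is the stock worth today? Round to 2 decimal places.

Three-stage DDM. Project D₁…D_6; terminal Gordon value at t=6 with g = 0.0182; discount at r = 0.097.
D_1 = 12.9527
D_2 = 14.9396
D_3 = 17.2314
D_4 = 18.1791
D_5 = 19.1789
D_6 = 20.2338
TV_6 = 20.6020/(0.097−0.0182) = 261.4471
P₀ = Σ Dₜ/(1+r)ᵗ + TV_6/(1+r)^6 = 223.5281

$223.53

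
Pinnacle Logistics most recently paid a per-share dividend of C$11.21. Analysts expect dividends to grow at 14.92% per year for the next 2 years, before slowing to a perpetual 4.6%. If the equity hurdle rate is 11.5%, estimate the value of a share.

Two-stage DDM. Project D₁…D_2 at 0.1492, terminal growth 0.046, discount at r = 0.115.
D_1 = 12.8825
D_2 = 14.8046
Terminal value at t=2: TV = D_3/(r−g) = 15.4856/(0.115−0.046) = 224.4292
P₀ = 12.8825/(1+0.115)^1 + 14.8046/(1+0.115)^2 + 224.4292/(1+0.115)^2 = 203.9839

C$203.98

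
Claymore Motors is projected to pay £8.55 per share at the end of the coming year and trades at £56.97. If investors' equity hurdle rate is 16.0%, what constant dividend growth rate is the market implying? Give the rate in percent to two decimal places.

0.99%

From P₀ = D₁/(r − g), the implied growth is g = r − D₁/P₀.
g = 0.16 − 8.55/56.97 = 0.16 − 0.15008 = 0.00992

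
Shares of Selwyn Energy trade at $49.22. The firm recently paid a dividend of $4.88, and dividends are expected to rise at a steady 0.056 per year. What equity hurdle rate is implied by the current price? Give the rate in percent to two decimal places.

16.07%

Rearranging the constant-growth DDM: r = D₁/P₀ + g.
D₁ = 4.88 × (1 + 0.056) = 5.1533.
r = 5.1533 / 49.22 + 0.056 = 0.10470 + 0.056 = 0.16070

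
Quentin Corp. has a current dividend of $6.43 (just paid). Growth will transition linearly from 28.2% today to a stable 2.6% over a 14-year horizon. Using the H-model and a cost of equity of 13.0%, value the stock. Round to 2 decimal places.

$174.23

H-model: P₀ = D₀[(1+g_L) + H(g_S−g_L)]/(r−g_L), with H = 14/2 = 7.
P₀ = 6.43 × [(1+0.026) + 7×(0.282−0.026)] / (0.13−0.026)
   = 6.43 × 2.8180 / 0.104 = 174.2283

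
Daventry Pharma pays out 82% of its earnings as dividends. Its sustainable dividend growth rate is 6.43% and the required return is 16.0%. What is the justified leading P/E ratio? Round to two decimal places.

8.57

Justified leading P/E = b/(r−g) = 0.82/(0.16−0.0643) = 8.5684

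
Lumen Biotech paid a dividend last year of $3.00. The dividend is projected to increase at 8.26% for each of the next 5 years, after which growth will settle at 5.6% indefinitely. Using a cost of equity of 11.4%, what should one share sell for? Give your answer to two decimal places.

Two-stage DDM. Project D₁…D_5 at 0.0826, terminal growth 0.056, discount at r = 0.114.
D_1 = 3.2478
D_2 = 3.5161
D_3 = 3.8065
D_4 = 4.1209
D_5 = 4.4613
Terminal value at t=5: TV = D_6/(r−g) = 4.7111/(0.114−0.056) = 81.2264
P₀ = 3.2478/(1+0.114)^1 + 3.5161/(1+0.114)^2 + 3.8065/(1+0.114)^3 + 4.1209/(1+0.114)^4 + 4.4613/(1+0.114)^5 + 81.2264/(1+0.114)^5 = 61.1230

$61.12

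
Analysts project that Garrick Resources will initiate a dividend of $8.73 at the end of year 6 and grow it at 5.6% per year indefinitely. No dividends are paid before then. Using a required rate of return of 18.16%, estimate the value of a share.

$30.18

Deferred-dividend DDM. At t=5 the remaining stream is a growing perpetuity with first payment D_6 = 8.73.
V_5 = D_6/(r−g) = 8.73/(0.1816−0.056) = 69.5064
P₀ = V_5/(1+r)^5 = 69.5064/(1+0.1816)^5 = 30.1767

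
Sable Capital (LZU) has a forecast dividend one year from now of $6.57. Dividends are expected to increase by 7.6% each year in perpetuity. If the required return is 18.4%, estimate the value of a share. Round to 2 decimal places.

$60.83

Gordon growth model: P₀ = D₁/(r − g), with D₁ = 6.57 given directly.
P₀ = 6.5700 / (0.184 − 0.076) = 6.5700 / 0.108 = 60.8333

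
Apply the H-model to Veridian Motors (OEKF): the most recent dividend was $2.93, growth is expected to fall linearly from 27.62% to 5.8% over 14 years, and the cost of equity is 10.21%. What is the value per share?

$171.77

H-model: P₀ = D₀[(1+g_L) + H(g_S−g_L)]/(r−g_L), with H = 14/2 = 7.
P₀ = 2.93 × [(1+0.058) + 7×(0.2762−0.058)] / (0.1021−0.058)
   = 2.93 × 2.5854 / 0.0441 = 171.7737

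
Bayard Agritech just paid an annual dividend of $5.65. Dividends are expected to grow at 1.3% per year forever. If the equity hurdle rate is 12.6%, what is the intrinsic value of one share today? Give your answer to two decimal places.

$50.65

Gordon growth model: P₀ = D₁/(r − g). D₁ = 5.65 × (1 + 0.013) = 5.7234.
P₀ = 5.7234 / (0.126 − 0.013) = 5.7234 / 0.113 = 50.6500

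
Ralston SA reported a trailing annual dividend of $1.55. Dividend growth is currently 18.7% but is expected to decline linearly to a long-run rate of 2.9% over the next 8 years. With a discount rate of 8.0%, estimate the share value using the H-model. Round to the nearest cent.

H-model: P₀ = D₀[(1+g_L) + H(g_S−g_L)]/(r−g_L), with H = 8/2 = 4.
P₀ = 1.55 × [(1+0.029) + 4×(0.187−0.029)] / (0.08−0.029)
   = 1.55 × 1.6610 / 0.051 = 50.4814

$50.48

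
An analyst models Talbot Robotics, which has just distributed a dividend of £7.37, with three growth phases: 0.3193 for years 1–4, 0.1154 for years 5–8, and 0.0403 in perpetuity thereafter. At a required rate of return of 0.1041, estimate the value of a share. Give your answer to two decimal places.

Three-stage DDM. Project D₁…D_8; terminal Gordon value at t=8 with g = 0.0403; discount at r = 0.1041.
D_1 = 9.7232
D_2 = 12.8279
D_3 = 16.9238
D_4 = 22.3276
D_5 = 24.9042
D_6 = 27.7781
D_7 = 30.9837
D_8 = 34.5592
TV_8 = 35.9520/(0.1041−0.0403) = 563.5108
P₀ = Σ Dₜ/(1+r)ᵗ + TV_8/(1+r)^8 = 363.7540

£363.75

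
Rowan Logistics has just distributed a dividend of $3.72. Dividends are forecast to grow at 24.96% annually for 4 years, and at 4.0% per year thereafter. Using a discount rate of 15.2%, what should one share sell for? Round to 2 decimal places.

$66.13

Two-stage DDM. Project D₁…D_4 at 0.2496, terminal growth 0.04, discount at r = 0.152.
D_1 = 4.6485
D_2 = 5.8088
D_3 = 7.2587
D_4 = 9.0704
Terminal value at t=4: TV = D_5/(r−g) = 9.4332/(0.152−0.04) = 84.2253
P₀ = 4.6485/(1+0.152)^1 + 5.8088/(1+0.152)^2 + 7.2587/(1+0.152)^3 + 9.0704/(1+0.152)^4 + 84.2253/(1+0.152)^4 = 66.1327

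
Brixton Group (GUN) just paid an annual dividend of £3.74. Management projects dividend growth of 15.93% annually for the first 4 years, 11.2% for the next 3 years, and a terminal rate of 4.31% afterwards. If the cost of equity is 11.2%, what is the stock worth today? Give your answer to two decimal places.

£96.76

Three-stage DDM. Project D₁…D_7; terminal Gordon value at t=7 with g = 0.0431; discount at r = 0.112.
D_1 = 4.3358
D_2 = 5.0265
D_3 = 5.8272
D_4 = 6.7555
D_5 = 7.5121
D_6 = 8.3534
D_7 = 9.2890
TV_7 = 9.6894/(0.112−0.0431) = 140.6294
P₀ = Σ Dₜ/(1+r)ᵗ + TV_7/(1+r)^7 = 96.7614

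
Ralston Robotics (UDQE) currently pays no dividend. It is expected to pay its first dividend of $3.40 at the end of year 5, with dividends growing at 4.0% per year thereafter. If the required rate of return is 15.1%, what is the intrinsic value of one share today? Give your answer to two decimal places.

$17.45

Deferred-dividend DDM. At t=4 the remaining stream is a growing perpetuity with first payment D_5 = 3.40.
V_4 = D_5/(r−g) = 3.40/(0.151−0.04) = 30.6306
P₀ = V_4/(1+r)^4 = 30.6306/(1+0.151)^4 = 17.4524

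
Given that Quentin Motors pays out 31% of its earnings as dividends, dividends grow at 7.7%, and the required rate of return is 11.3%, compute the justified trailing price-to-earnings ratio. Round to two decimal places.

Justified trailing P/E = b(1+g)/(r−g) = 0.31×(1+0.077)/(0.113−0.077) = 9.2742

9.27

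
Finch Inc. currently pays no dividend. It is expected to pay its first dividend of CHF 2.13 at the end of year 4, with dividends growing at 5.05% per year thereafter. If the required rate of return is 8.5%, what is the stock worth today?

Deferred-dividend DDM. At t=3 the remaining stream is a growing perpetuity with first payment D_4 = 2.13.
V_3 = D_4/(r−g) = 2.13/(0.085−0.0505) = 61.7391
P₀ = V_3/(1+r)^3 = 61.7391/(1+0.085)^3 = 48.3361

CHF 48.34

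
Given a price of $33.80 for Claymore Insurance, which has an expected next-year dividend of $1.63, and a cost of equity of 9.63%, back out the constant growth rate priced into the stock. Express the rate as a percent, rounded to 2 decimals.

4.81%

From P₀ = D₁/(r − g), the implied growth is g = r − D₁/P₀.
g = 0.0963 − 1.63/33.80 = 0.0963 − 0.04822 = 0.04808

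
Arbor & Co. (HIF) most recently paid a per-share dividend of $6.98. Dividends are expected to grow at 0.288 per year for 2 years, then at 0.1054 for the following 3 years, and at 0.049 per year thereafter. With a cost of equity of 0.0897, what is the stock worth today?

Three-stage DDM. Project D₁…D_5; terminal Gordon value at t=5 with g = 0.049; discount at r = 0.0897.
D_1 = 8.9902
D_2 = 11.5794
D_3 = 12.7999
D_4 = 14.1490
D_5 = 15.6403
TV_5 = 16.4067/(0.0897−0.049) = 403.1128
P₀ = Σ Dₜ/(1+r)ᵗ + TV_5/(1+r)^5 = 310.4640

$310.46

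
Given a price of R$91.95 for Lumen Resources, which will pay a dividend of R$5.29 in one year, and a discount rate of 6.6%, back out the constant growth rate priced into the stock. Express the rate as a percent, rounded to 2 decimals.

0.85%

From P₀ = D₁/(r − g), the implied growth is g = r − D₁/P₀.
g = 0.066 − 5.29/91.95 = 0.066 − 0.05753 = 0.00847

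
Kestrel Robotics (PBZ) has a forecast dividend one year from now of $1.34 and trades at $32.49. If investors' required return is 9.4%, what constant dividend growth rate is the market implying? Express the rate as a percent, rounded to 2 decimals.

From P₀ = D₁/(r − g), the implied growth is g = r − D₁/P₀.
g = 0.094 − 1.34/32.49 = 0.094 − 0.04124 = 0.05276

5.28%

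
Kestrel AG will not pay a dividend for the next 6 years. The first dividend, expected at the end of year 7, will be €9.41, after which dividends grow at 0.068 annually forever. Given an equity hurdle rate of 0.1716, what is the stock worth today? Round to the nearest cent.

€35.12

Deferred-dividend DDM. At t=6 the remaining stream is a growing perpetuity with first payment D_7 = 9.41.
V_6 = D_7/(r−g) = 9.41/(0.1716−0.068) = 90.8301
P₀ = V_6/(1+r)^6 = 90.8301/(1+0.1716)^6 = 35.1199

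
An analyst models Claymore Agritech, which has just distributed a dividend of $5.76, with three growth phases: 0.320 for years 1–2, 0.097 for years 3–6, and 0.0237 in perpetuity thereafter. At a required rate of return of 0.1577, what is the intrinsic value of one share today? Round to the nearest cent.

$86.40

Three-stage DDM. Project D₁…D_6; terminal Gordon value at t=6 with g = 0.0237; discount at r = 0.1577.
D_1 = 7.6032
D_2 = 10.0362
D_3 = 11.0097
D_4 = 12.0777
D_5 = 13.2492
D_6 = 14.5344
TV_6 = 14.8789/(0.1577−0.0237) = 111.0362
P₀ = Σ Dₜ/(1+r)ᵗ + TV_6/(1+r)^6 = 86.4028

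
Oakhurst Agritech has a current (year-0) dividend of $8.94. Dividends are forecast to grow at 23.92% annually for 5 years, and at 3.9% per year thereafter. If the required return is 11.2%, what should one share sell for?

Two-stage DDM. Project D₁…D_5 at 0.2392, terminal growth 0.039, discount at r = 0.112.
D_1 = 11.0784
D_2 = 13.7284
D_3 = 17.0122
D_4 = 21.0816
D_5 = 26.1243
Terminal value at t=5: TV = D_6/(r−g) = 27.1431/(0.112−0.039) = 371.8238
P₀ = 11.0784/(1+0.112)^1 + 13.7284/(1+0.112)^2 + 17.0122/(1+0.112)^3 + 21.0816/(1+0.112)^4 + 26.1243/(1+0.112)^5 + 371.8238/(1+0.112)^5 = 281.2712

$281.27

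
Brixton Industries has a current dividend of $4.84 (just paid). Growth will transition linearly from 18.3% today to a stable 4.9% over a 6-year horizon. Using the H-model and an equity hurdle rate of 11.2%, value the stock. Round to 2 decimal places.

H-model: P₀ = D₀[(1+g_L) + H(g_S−g_L)]/(r−g_L), with H = 6/2 = 3.
P₀ = 4.84 × [(1+0.049) + 3×(0.183−0.049)] / (0.112−0.049)
   = 4.84 × 1.4510 / 0.063 = 111.4737

$111.47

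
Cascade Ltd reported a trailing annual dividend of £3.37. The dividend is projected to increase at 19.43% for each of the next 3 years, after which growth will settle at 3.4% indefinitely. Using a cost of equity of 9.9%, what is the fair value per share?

£80.77

Two-stage DDM. Project D₁…D_3 at 0.1943, terminal growth 0.034, discount at r = 0.099.
D_1 = 4.0248
D_2 = 4.8068
D_3 = 5.7408
Terminal value at t=3: TV = D_4/(r−g) = 5.9360/(0.099−0.034) = 91.3224
P₀ = 4.0248/(1+0.099)^1 + 4.8068/(1+0.099)^2 + 5.7408/(1+0.099)^3 + 91.3224/(1+0.099)^3 = 80.7663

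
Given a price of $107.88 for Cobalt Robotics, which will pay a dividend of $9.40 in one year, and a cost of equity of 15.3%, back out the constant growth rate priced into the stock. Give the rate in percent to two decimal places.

From P₀ = D₁/(r − g), the implied growth is g = r − D₁/P₀.
g = 0.153 − 9.40/107.88 = 0.153 − 0.08713 = 0.06587

6.59%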